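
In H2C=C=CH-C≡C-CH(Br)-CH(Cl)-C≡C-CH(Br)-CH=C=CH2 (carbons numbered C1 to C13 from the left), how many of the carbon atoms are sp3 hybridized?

3

C1: sp2
C2: sp
C3: sp2
C4: sp
C5: sp
C6: sp3 ✓
C7: sp3 ✓
C8: sp
C9: sp
C10: sp3 ✓
C11: sp2
C12: sp
C13: sp2
C6, C7, C10 → 3 sp3 carbons.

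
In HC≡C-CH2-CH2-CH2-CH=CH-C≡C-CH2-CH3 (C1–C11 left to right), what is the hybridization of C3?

C3 (4 σ bonds) has steric number 4: sp3.

sp3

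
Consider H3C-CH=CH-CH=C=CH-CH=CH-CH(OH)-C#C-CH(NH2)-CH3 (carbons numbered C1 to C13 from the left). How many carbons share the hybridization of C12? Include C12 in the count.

C12 is sp3 (only σ bonds).
C1: sp3 ✓
C2: sp2
C3: sp2
C4: sp2
C5: sp
C6: sp2
C7: sp2
C8: sp2
C9: sp3 ✓
C10: sp
C11: sp
C12: sp3 ✓
C13: sp3 ✓
4 carbons are sp3.

4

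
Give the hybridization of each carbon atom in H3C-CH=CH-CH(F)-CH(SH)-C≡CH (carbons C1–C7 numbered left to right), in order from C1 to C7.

C1 sp3, C2 sp2, C3 sp2, C4 sp3, C5 sp3, C6 sp, C7 sp

C1 — 4 σ bonds. Steric number 4, so sp3.
C2 — 3 σ bonds, plus one π bond. Steric number 3, so sp2.
C3 carries 3 σ bonds, plus one π bond, giving a steric number of 3, so it is sp2.
C4 is sp3: 4 σ bonds, 4 electron-density regions.
C5 has 4 σ bonds: steric number 4 → sp3.
C6: 2 σ bonds, plus two π bonds; 2 regions of electron density → sp.
C7 has 2 σ bonds, plus two π bonds: steric number 2 → sp.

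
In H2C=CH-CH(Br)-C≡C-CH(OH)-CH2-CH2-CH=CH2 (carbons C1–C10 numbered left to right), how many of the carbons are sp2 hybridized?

4

C1: sp2 ✓
C2: sp2 ✓
C3: sp3
C4: sp
C5: sp
C6: sp3
C7: sp3
C8: sp3
C9: sp2 ✓
C10: sp2 ✓
C1, C2, C9, C10 → 4 sp2 carbons.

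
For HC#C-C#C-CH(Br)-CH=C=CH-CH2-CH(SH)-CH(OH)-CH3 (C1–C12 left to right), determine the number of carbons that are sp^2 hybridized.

C1: sp
C2: sp
C3: sp
C4: sp
C5: sp3
C6: sp2 ✓
C7: sp
C8: sp2 ✓
C9: sp3
C10: sp3
C11: sp3
C12: sp3
C6, C8 → 2 sp2 carbons.

2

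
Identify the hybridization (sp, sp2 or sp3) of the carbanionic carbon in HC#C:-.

One σ bond + one lone pair = steric number 2 → sp.

sp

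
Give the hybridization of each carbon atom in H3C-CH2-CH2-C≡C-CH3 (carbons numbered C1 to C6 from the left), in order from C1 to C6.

C1 sp3, C2 sp3, C3 sp3, C4 sp, C5 sp, C6 sp3

C1: 4 σ bonds; 4 regions of electron density → sp3.
C2 — 4 σ bonds. Steric number 4, so sp3.
C3 — 4 σ bonds. Steric number 4, so sp3.
C4: 2 σ bonds, plus two π bonds; 2 regions of electron density → sp.
C5 is sp: 2 σ bonds, plus two π bonds, 2 electron-density regions.
C6 has 4 σ bonds: steric number 4 → sp3.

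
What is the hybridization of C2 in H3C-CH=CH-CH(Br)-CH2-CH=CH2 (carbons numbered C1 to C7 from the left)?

C2: 3 σ bonds, plus one π bond — 3 electron domains, sp2.

sp^2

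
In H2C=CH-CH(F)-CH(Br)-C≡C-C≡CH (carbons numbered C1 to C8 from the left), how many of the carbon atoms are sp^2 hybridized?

2

C1: sp2 ✓
C2: sp2 ✓
C3: sp3
C4: sp3
C5: sp
C6: sp
C7: sp
C8: sp
C1, C2 → 2 sp2 carbons.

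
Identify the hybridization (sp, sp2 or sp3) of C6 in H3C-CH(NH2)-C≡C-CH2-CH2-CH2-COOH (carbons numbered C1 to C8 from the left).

C6: 4 σ bonds; 4 regions of electron density → sp3.

sp^3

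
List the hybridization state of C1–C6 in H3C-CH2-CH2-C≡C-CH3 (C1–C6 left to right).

C1 sp3, C2 sp3, C3 sp3, C4 sp, C5 sp, C6 sp3

C1 has 4 σ bonds: steric number 4 → sp3.
C2: 4 σ bonds — 4 electron domains, sp3.
C3: 4 σ bonds; 4 regions of electron density → sp3.
C4 carries 2 σ bonds, plus two π bonds, giving a steric number of 2, so it is sp.
C5 has 2 σ bonds, plus two π bonds: steric number 2 → sp.
C6 has 4 σ bonds: steric number 4 → sp3.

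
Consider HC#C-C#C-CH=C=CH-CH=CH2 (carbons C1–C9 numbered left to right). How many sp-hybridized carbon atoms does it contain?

5

C1: sp ✓
C2: sp ✓
C3: sp ✓
C4: sp ✓
C5: sp2
C6: sp ✓
C7: sp2
C8: sp2
C9: sp2
C1, C2, C3, C4, C6 → 5 sp carbons.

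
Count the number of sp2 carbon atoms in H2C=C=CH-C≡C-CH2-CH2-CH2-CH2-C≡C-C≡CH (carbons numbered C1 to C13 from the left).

2

C1: sp2 ✓
C2: sp
C3: sp2 ✓
C4: sp
C5: sp
C6: sp3
C7: sp3
C8: sp3
C9: sp3
C10: sp
C11: sp
C12: sp
C13: sp
C1, C3 → 2 sp2 carbons.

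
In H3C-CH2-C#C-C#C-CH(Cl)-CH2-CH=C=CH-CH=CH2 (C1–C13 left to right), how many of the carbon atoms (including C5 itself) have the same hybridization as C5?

5

C5 is sp (two π bonds).
C1: sp3
C2: sp3
C3: sp ✓
C4: sp ✓
C5: sp ✓
C6: sp ✓
C7: sp3
C8: sp3
C9: sp2
C10: sp ✓
C11: sp2
C12: sp2
C13: sp2
5 carbons are sp.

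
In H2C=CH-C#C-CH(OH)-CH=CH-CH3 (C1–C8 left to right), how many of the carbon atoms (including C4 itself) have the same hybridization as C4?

C4 is sp (two π bonds).
C1: sp2
C2: sp2
C3: sp ✓
C4: sp ✓
C5: sp3
C6: sp2
C7: sp2
C8: sp3
2 carbons are sp.

2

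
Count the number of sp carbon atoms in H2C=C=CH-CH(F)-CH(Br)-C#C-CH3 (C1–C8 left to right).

C1: sp2
C2: sp ✓
C3: sp2
C4: sp3
C5: sp3
C6: sp ✓
C7: sp ✓
C8: sp3
C2, C6, C7 → 3 sp carbons.

3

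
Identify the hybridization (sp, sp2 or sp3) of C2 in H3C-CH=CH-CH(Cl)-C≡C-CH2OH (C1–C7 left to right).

sp²

C2: 3 σ bonds, plus one π bond; 3 regions of electron density → sp2.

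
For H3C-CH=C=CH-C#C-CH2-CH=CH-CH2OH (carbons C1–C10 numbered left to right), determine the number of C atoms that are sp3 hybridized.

C1: sp3 ✓
C2: sp2
C3: sp
C4: sp2
C5: sp
C6: sp
C7: sp3 ✓
C8: sp2
C9: sp2
C10: sp3 ✓
C1, C7, C10 → 3 sp3 carbons.

3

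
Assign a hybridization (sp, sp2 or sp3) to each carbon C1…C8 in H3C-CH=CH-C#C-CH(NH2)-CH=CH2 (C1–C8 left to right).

C1 sp3, C2 sp2, C3 sp2, C4 sp, C5 sp, C6 sp3, C7 sp2, C8 sp2

C1: 4 σ bonds — 4 electron domains, sp3.
C2 has 3 σ bonds, plus one π bond: steric number 3 → sp2.
C3 is sp2: 3 σ bonds, plus one π bond, 3 electron-density regions.
C4 — 2 σ bonds, plus two π bonds. Steric number 2, so sp.
C5: 2 σ bonds, plus two π bonds — 2 electron domains, sp.
C6 (4 σ bonds) has steric number 4: sp3.
C7: 3 σ bonds, plus one π bond — 3 electron domains, sp2.
C8 carries 3 σ bonds, plus one π bond, giving a steric number of 3, so it is sp2.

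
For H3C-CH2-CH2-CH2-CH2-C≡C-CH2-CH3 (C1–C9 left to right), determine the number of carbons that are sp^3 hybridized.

C1: sp3 ✓
C2: sp3 ✓
C3: sp3 ✓
C4: sp3 ✓
C5: sp3 ✓
C6: sp
C7: sp
C8: sp3 ✓
C9: sp3 ✓
C1, C2, C3, C4, C5, C8, C9 → 7 sp3 carbons.

7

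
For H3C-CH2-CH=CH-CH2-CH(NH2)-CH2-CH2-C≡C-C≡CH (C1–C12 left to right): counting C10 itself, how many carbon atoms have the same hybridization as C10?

C10 is sp (two π bonds).
C1: sp3
C2: sp3
C3: sp2
C4: sp2
C5: sp3
C6: sp3
C7: sp3
C8: sp3
C9: sp ✓
C10: sp ✓
C11: sp ✓
C12: sp ✓
4 carbons are sp.

4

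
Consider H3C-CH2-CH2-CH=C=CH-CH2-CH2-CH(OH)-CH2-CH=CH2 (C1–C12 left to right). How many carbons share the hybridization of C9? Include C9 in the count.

7

C9 is sp3 (only σ bonds).
C1: sp3 ✓
C2: sp3 ✓
C3: sp3 ✓
C4: sp2
C5: sp
C6: sp2
C7: sp3 ✓
C8: sp3 ✓
C9: sp3 ✓
C10: sp3 ✓
C11: sp2
C12: sp2
7 carbons are sp3.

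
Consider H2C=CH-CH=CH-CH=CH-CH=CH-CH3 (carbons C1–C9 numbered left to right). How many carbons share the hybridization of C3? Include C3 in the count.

8

C3 is sp2 (one π bond).
C1: sp2 ✓
C2: sp2 ✓
C3: sp2 ✓
C4: sp2 ✓
C5: sp2 ✓
C6: sp2 ✓
C7: sp2 ✓
C8: sp2 ✓
C9: sp3
8 carbons are sp2.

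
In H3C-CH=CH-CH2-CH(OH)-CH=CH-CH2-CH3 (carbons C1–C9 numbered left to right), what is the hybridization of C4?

sp3

C4 has 4 σ bonds: steric number 4 → sp3.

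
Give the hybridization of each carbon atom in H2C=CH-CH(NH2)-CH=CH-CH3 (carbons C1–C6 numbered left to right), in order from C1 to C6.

C1: 3 σ bonds, plus one π bond; 3 regions of electron density → sp2.
C2 is sp2: 3 σ bonds, plus one π bond, 3 electron-density regions.
C3 carries 4 σ bonds, giving a steric number of 4, so it is sp3.
C4 carries 3 σ bonds, plus one π bond, giving a steric number of 3, so it is sp2.
C5 (3 σ bonds, plus one π bond) has steric number 3: sp2.
C6: 4 σ bonds — 4 electron domains, sp3.

C1 sp2, C2 sp2, C3 sp3, C4 sp2, C5 sp2, C6 sp3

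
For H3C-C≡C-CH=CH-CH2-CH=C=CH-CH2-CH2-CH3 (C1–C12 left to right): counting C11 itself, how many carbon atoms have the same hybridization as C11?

C11 is sp3 (only σ bonds).
C1: sp3 ✓
C2: sp
C3: sp
C4: sp2
C5: sp2
C6: sp3 ✓
C7: sp2
C8: sp
C9: sp2
C10: sp3 ✓
C11: sp3 ✓
C12: sp3 ✓
5 carbons are sp3.

5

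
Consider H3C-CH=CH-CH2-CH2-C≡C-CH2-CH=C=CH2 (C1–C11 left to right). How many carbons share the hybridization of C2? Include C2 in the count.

4

C2 is sp2 (one π bond).
C1: sp3
C2: sp2 ✓
C3: sp2 ✓
C4: sp3
C5: sp3
C6: sp
C7: sp
C8: sp3
C9: sp2 ✓
C10: sp
C11: sp2 ✓
4 carbons are sp2.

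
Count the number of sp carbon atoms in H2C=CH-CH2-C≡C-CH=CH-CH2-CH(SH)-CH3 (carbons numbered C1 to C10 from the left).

2

C1: sp2
C2: sp2
C3: sp3
C4: sp ✓
C5: sp ✓
C6: sp2
C7: sp2
C8: sp3
C9: sp3
C10: sp3
C4, C5 → 2 sp carbons.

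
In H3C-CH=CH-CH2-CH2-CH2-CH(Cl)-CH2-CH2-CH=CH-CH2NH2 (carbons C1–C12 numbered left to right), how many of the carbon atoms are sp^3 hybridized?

C1: sp3 ✓
C2: sp2
C3: sp2
C4: sp3 ✓
C5: sp3 ✓
C6: sp3 ✓
C7: sp3 ✓
C8: sp3 ✓
C9: sp3 ✓
C10: sp2
C11: sp2
C12: sp3 ✓
C1, C4, C5, C6, C7, C8, C9, C12 → 8 sp3 carbons.

8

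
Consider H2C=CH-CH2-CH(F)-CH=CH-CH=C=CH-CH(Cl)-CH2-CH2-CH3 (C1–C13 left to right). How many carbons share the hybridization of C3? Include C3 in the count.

C3 is sp3 (only σ bonds).
C1: sp2
C2: sp2
C3: sp3 ✓
C4: sp3 ✓
C5: sp2
C6: sp2
C7: sp2
C8: sp
C9: sp2
C10: sp3 ✓
C11: sp3 ✓
C12: sp3 ✓
C13: sp3 ✓
6 carbons are sp3.

6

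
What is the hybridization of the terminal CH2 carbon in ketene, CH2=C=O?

The terminal CH2 carbon has 3 σ bonds, plus one π bond: steric number 3 → sp2.

sp²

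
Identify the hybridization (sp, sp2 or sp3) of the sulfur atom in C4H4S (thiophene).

Analogous to furan: one S lone pair in the aromatic π system, S is sp2.

sp2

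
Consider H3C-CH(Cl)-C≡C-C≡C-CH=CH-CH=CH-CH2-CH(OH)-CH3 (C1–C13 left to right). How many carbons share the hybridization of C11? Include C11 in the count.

C11 is sp3 (only σ bonds).
C1: sp3 ✓
C2: sp3 ✓
C3: sp
C4: sp
C5: sp
C6: sp
C7: sp2
C8: sp2
C9: sp2
C10: sp2
C11: sp3 ✓
C12: sp3 ✓
C13: sp3 ✓
5 carbons are sp3.

5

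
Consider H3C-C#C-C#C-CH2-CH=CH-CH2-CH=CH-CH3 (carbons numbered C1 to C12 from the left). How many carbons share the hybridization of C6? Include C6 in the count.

C6 is sp3 (only σ bonds).
C1: sp3 ✓
C2: sp
C3: sp
C4: sp
C5: sp
C6: sp3 ✓
C7: sp2
C8: sp2
C9: sp3 ✓
C10: sp2
C11: sp2
C12: sp3 ✓
4 carbons are sp3.

4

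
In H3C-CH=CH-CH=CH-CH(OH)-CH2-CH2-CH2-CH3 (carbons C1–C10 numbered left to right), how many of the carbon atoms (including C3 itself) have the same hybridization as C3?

4

C3 is sp2 (one π bond).
C1: sp3
C2: sp2 ✓
C3: sp2 ✓
C4: sp2 ✓
C5: sp2 ✓
C6: sp3
C7: sp3
C8: sp3
C9: sp3
C10: sp3
4 carbons are sp2.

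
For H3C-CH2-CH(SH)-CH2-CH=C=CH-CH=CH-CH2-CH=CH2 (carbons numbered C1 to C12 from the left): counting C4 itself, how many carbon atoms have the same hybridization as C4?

5

C4 is sp3 (only σ bonds).
C1: sp3 ✓
C2: sp3 ✓
C3: sp3 ✓
C4: sp3 ✓
C5: sp2
C6: sp
C7: sp2
C8: sp2
C9: sp2
C10: sp3 ✓
C11: sp2
C12: sp2
5 carbons are sp3.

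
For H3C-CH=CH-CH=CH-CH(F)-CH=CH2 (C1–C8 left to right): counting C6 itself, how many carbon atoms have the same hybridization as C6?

C6 is sp3 (only σ bonds).
C1: sp3 ✓
C2: sp2
C3: sp2
C4: sp2
C5: sp2
C6: sp3 ✓
C7: sp2
C8: sp2
2 carbons are sp3.

2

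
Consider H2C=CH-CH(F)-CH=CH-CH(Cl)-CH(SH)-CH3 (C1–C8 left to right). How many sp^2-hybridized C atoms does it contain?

C1: sp2 ✓
C2: sp2 ✓
C3: sp3
C4: sp2 ✓
C5: sp2 ✓
C6: sp3
C7: sp3
C8: sp3
C1, C2, C4, C5 → 4 sp2 carbons.

4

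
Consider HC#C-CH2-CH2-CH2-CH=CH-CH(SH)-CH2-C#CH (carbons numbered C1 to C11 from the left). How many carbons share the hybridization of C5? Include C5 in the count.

C5 is sp3 (only σ bonds).
C1: sp
C2: sp
C3: sp3 ✓
C4: sp3 ✓
C5: sp3 ✓
C6: sp2
C7: sp2
C8: sp3 ✓
C9: sp3 ✓
C10: sp
C11: sp
5 carbons are sp3.

5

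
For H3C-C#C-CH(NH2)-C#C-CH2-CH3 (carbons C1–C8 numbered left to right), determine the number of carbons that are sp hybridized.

C1: sp3
C2: sp ✓
C3: sp ✓
C4: sp3
C5: sp ✓
C6: sp ✓
C7: sp3
C8: sp3
C2, C3, C5, C6 → 4 sp carbons.

4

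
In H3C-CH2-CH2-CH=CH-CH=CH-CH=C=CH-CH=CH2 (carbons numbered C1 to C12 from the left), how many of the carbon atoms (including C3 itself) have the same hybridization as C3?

3

C3 is sp3 (only σ bonds).
C1: sp3 ✓
C2: sp3 ✓
C3: sp3 ✓
C4: sp2
C5: sp2
C6: sp2
C7: sp2
C8: sp2
C9: sp
C10: sp2
C11: sp2
C12: sp2
3 carbons are sp3.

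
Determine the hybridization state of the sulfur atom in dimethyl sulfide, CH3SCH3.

The sulfur atom has 2 σ bonds and 2 lone pairs: steric number 4 → sp3.

sp³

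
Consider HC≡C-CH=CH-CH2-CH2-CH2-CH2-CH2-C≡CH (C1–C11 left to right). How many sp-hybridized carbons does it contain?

C1: sp ✓
C2: sp ✓
C3: sp2
C4: sp2
C5: sp3
C6: sp3
C7: sp3
C8: sp3
C9: sp3
C10: sp ✓
C11: sp ✓
C1, C2, C10, C11 → 4 sp carbons.

4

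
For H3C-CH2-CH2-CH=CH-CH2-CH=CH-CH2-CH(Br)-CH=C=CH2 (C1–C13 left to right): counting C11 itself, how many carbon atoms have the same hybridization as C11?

6

C11 is sp2 (one π bond).
C1: sp3
C2: sp3
C3: sp3
C4: sp2 ✓
C5: sp2 ✓
C6: sp3
C7: sp2 ✓
C8: sp2 ✓
C9: sp3
C10: sp3
C11: sp2 ✓
C12: sp
C13: sp2 ✓
6 carbons are sp2.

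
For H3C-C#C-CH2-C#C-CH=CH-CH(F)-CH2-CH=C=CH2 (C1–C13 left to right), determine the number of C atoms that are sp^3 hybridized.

C1: sp3 ✓
C2: sp
C3: sp
C4: sp3 ✓
C5: sp
C6: sp
C7: sp2
C8: sp2
C9: sp3 ✓
C10: sp3 ✓
C11: sp2
C12: sp
C13: sp2
C1, C4, C9, C10 → 4 sp3 carbons.

4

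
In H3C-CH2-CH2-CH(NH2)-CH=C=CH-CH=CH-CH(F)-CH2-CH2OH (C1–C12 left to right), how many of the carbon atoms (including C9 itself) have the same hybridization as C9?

4

C9 is sp2 (one π bond).
C1: sp3
C2: sp3
C3: sp3
C4: sp3
C5: sp2 ✓
C6: sp
C7: sp2 ✓
C8: sp2 ✓
C9: sp2 ✓
C10: sp3
C11: sp3
C12: sp3
4 carbons are sp2.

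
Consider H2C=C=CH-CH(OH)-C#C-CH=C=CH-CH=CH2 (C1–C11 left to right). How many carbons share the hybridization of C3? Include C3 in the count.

C3 is sp2 (one π bond).
C1: sp2 ✓
C2: sp
C3: sp2 ✓
C4: sp3
C5: sp
C6: sp
C7: sp2 ✓
C8: sp
C9: sp2 ✓
C10: sp2 ✓
C11: sp2 ✓
6 carbons are sp2.

6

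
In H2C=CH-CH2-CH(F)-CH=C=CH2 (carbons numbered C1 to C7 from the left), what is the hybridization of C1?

sp²

C1 — 3 σ bonds, plus one π bond. Steric number 3, so sp2.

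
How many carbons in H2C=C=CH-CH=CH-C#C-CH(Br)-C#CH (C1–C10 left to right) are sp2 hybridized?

C1: sp2 ✓
C2: sp
C3: sp2 ✓
C4: sp2 ✓
C5: sp2 ✓
C6: sp
C7: sp
C8: sp3
C9: sp
C10: sp
C1, C3, C4, C5 → 4 sp2 carbons.

4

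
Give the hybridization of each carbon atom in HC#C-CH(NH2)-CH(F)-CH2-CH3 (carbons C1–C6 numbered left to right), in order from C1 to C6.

C1 has 2 σ bonds, plus two π bonds: steric number 2 → sp.
C2 carries 2 σ bonds, plus two π bonds, giving a steric number of 2, so it is sp.
C3: 4 σ bonds; 4 regions of electron density → sp3.
C4 (4 σ bonds) has steric number 4: sp3.
C5 — 4 σ bonds. Steric number 4, so sp3.
C6: 4 σ bonds — 4 electron domains, sp3.

C1 sp, C2 sp, C3 sp3, C4 sp3, C5 sp3, C6 sp3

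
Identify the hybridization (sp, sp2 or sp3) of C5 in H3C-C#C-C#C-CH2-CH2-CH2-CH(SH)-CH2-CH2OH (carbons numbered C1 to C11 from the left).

C5 (2 σ bonds, plus two π bonds) has steric number 2: sp.

sp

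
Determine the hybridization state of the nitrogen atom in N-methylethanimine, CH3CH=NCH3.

Two σ bonds + one lone pair = steric number 3 → sp2.

sp2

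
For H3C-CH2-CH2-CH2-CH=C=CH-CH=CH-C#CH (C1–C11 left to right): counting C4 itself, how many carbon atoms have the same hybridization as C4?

C4 is sp3 (only σ bonds).
C1: sp3 ✓
C2: sp3 ✓
C3: sp3 ✓
C4: sp3 ✓
C5: sp2
C6: sp
C7: sp2
C8: sp2
C9: sp2
C10: sp
C11: sp
4 carbons are sp3.

4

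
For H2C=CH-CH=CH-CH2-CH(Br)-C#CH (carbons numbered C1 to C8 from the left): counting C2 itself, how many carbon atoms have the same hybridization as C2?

4

C2 is sp2 (one π bond).
C1: sp2 ✓
C2: sp2 ✓
C3: sp2 ✓
C4: sp2 ✓
C5: sp3
C6: sp3
C7: sp
C8: sp
4 carbons are sp2.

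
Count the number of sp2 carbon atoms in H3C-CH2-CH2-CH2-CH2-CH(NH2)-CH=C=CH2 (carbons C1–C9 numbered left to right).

2

C1: sp3
C2: sp3
C3: sp3
C4: sp3
C5: sp3
C6: sp3
C7: sp2 ✓
C8: sp
C9: sp2 ✓
C7, C9 → 2 sp2 carbons.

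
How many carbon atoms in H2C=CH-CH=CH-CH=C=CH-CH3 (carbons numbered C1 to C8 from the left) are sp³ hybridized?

1

C1: sp2
C2: sp2
C3: sp2
C4: sp2
C5: sp2
C6: sp
C7: sp2
C8: sp3 ✓
C8 → 1 sp3 carbon.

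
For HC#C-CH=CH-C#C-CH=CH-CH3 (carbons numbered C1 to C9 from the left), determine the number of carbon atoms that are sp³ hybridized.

C1: sp
C2: sp
C3: sp2
C4: sp2
C5: sp
C6: sp
C7: sp2
C8: sp2
C9: sp3 ✓
C9 → 1 sp3 carbon.

1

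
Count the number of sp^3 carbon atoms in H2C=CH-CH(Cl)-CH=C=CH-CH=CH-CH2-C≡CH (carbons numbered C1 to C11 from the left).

2

C1: sp2
C2: sp2
C3: sp3 ✓
C4: sp2
C5: sp
C6: sp2
C7: sp2
C8: sp2
C9: sp3 ✓
C10: sp
C11: sp
C3, C9 → 2 sp3 carbons.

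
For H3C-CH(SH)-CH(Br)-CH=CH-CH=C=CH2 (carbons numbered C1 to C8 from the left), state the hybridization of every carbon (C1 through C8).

C1 — 4 σ bonds. Steric number 4, so sp3.
C2: 4 σ bonds — 4 electron domains, sp3.
C3: 4 σ bonds; 4 regions of electron density → sp3.
C4: 3 σ bonds, plus one π bond; 3 regions of electron density → sp2.
C5: 3 σ bonds, plus one π bond; 3 regions of electron density → sp2.
C6 carries 3 σ bonds, plus one π bond, giving a steric number of 3, so it is sp2.
C7 is sp: 2 σ bonds, plus two π bonds, 2 electron-density regions.
C8: 3 σ bonds, plus one π bond; 3 regions of electron density → sp2.

C1 sp3, C2 sp3, C3 sp3, C4 sp2, C5 sp2, C6 sp2, C7 sp, C8 sp2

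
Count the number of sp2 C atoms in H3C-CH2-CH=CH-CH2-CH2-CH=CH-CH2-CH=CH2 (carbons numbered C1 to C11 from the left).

C1: sp3
C2: sp3
C3: sp2 ✓
C4: sp2 ✓
C5: sp3
C6: sp3
C7: sp2 ✓
C8: sp2 ✓
C9: sp3
C10: sp2 ✓
C11: sp2 ✓
C3, C4, C7, C8, C10, C11 → 6 sp2 carbons.

6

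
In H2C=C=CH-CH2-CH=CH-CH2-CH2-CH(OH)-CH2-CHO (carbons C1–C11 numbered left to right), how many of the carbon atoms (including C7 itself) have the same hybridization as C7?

C7 is sp3 (only σ bonds).
C1: sp2
C2: sp
C3: sp2
C4: sp3 ✓
C5: sp2
C6: sp2
C7: sp3 ✓
C8: sp3 ✓
C9: sp3 ✓
C10: sp3 ✓
C11: sp2
5 carbons are sp3.

5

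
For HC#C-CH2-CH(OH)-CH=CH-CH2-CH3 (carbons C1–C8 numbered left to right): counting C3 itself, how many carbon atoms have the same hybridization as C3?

C3 is sp3 (only σ bonds).
C1: sp
C2: sp
C3: sp3 ✓
C4: sp3 ✓
C5: sp2
C6: sp2
C7: sp3 ✓
C8: sp3 ✓
4 carbons are sp3.

4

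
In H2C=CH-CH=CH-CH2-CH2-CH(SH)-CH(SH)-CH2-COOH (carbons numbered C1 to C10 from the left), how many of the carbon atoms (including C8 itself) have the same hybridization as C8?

C8 is sp3 (only σ bonds).
C1: sp2
C2: sp2
C3: sp2
C4: sp2
C5: sp3 ✓
C6: sp3 ✓
C7: sp3 ✓
C8: sp3 ✓
C9: sp3 ✓
C10: sp2
5 carbons are sp3.

5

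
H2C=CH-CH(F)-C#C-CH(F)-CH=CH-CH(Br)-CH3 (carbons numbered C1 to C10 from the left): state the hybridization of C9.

sp^3

C9 carries 4 σ bonds, giving a steric number of 4, so it is sp3.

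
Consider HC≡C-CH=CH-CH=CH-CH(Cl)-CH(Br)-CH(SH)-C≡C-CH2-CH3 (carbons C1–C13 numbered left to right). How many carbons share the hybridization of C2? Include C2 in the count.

4

C2 is sp (two π bonds).
C1: sp ✓
C2: sp ✓
C3: sp2
C4: sp2
C5: sp2
C6: sp2
C7: sp3
C8: sp3
C9: sp3
C10: sp ✓
C11: sp ✓
C12: sp3
C13: sp3
4 carbons are sp.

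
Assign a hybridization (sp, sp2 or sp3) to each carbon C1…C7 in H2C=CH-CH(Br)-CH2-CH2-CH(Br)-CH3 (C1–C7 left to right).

C1 sp2, C2 sp2, C3 sp3, C4 sp3, C5 sp3, C6 sp3, C7 sp3

C1 carries 3 σ bonds, plus one π bond, giving a steric number of 3, so it is sp2.
C2 — 3 σ bonds, plus one π bond. Steric number 3, so sp2.
C3: 4 σ bonds — 4 electron domains, sp3.
C4 is sp3: 4 σ bonds, 4 electron-density regions.
C5: 4 σ bonds; 4 regions of electron density → sp3.
C6 — 4 σ bonds. Steric number 4, so sp3.
C7 carries 4 σ bonds, giving a steric number of 4, so it is sp3.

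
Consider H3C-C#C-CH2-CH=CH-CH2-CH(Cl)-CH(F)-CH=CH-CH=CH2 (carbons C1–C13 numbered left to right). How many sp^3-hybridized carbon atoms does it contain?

C1: sp3 ✓
C2: sp
C3: sp
C4: sp3 ✓
C5: sp2
C6: sp2
C7: sp3 ✓
C8: sp3 ✓
C9: sp3 ✓
C10: sp2
C11: sp2
C12: sp2
C13: sp2
C1, C4, C7, C8, C9 → 5 sp3 carbons.

5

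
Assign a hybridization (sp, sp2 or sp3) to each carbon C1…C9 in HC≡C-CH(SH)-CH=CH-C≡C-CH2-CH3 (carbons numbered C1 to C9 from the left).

C1 sp, C2 sp, C3 sp3, C4 sp2, C5 sp2, C6 sp, C7 sp, C8 sp3, C9 sp3

C1: 2 σ bonds, plus two π bonds; 2 regions of electron density → sp.
C2 carries 2 σ bonds, plus two π bonds, giving a steric number of 2, so it is sp.
C3 carries 4 σ bonds, giving a steric number of 4, so it is sp3.
C4 (3 σ bonds, plus one π bond) has steric number 3: sp2.
C5 — 3 σ bonds, plus one π bond. Steric number 3, so sp2.
C6 carries 2 σ bonds, plus two π bonds, giving a steric number of 2, so it is sp.
C7: 2 σ bonds, plus two π bonds — 2 electron domains, sp.
C8 has 4 σ bonds: steric number 4 → sp3.
C9: 4 σ bonds — 4 electron domains, sp3.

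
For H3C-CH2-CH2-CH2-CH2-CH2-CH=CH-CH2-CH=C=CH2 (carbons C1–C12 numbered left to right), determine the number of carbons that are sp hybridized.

1

C1: sp3
C2: sp3
C3: sp3
C4: sp3
C5: sp3
C6: sp3
C7: sp2
C8: sp2
C9: sp3
C10: sp2
C11: sp ✓
C12: sp2
C11 → 1 sp carbon.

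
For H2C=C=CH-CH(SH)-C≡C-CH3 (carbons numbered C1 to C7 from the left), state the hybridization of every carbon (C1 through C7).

C1 sp2, C2 sp, C3 sp2, C4 sp3, C5 sp, C6 sp, C7 sp3

C1: 3 σ bonds, plus one π bond; 3 regions of electron density → sp2.
C2 — 2 σ bonds, plus two π bonds. Steric number 2, so sp.
C3 (3 σ bonds, plus one π bond) has steric number 3: sp2.
C4 is sp3: 4 σ bonds, 4 electron-density regions.
C5: 2 σ bonds, plus two π bonds — 2 electron domains, sp.
C6 is sp: 2 σ bonds, plus two π bonds, 2 electron-density regions.
C7: 4 σ bonds; 4 regions of electron density → sp3.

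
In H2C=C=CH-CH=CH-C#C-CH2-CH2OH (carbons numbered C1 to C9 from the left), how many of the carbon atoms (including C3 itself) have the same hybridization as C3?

4

C3 is sp2 (one π bond).
C1: sp2 ✓
C2: sp
C3: sp2 ✓
C4: sp2 ✓
C5: sp2 ✓
C6: sp
C7: sp
C8: sp3
C9: sp3
4 carbons are sp2.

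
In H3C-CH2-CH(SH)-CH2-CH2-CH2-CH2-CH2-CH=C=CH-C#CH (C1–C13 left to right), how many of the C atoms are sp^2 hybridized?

2

C1: sp3
C2: sp3
C3: sp3
C4: sp3
C5: sp3
C6: sp3
C7: sp3
C8: sp3
C9: sp2 ✓
C10: sp
C11: sp2 ✓
C12: sp
C13: sp
C9, C11 → 2 sp2 carbons.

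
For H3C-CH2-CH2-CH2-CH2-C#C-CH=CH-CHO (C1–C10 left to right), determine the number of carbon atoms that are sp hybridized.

C1: sp3
C2: sp3
C3: sp3
C4: sp3
C5: sp3
C6: sp ✓
C7: sp ✓
C8: sp2
C9: sp2
C10: sp2
C6, C7 → 2 sp carbons.

2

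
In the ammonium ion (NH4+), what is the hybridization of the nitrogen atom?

Four σ bonds, no lone pair → sp3, tetrahedral.

sp^3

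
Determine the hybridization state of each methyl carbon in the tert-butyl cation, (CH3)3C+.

Each methyl carbon — 4 σ bonds. Steric number 4, so sp3.

sp³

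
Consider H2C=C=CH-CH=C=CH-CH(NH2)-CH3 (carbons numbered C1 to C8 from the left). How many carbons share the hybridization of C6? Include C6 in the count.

4

C6 is sp2 (one π bond).
C1: sp2 ✓
C2: sp
C3: sp2 ✓
C4: sp2 ✓
C5: sp
C6: sp2 ✓
C7: sp3
C8: sp3
4 carbons are sp2.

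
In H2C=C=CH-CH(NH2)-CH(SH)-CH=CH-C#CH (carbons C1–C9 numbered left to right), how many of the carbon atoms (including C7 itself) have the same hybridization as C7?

4

C7 is sp2 (one π bond).
C1: sp2 ✓
C2: sp
C3: sp2 ✓
C4: sp3
C5: sp3
C6: sp2 ✓
C7: sp2 ✓
C8: sp
C9: sp
4 carbons are sp2.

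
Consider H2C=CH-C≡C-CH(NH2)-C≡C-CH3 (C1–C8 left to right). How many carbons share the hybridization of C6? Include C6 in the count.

4

C6 is sp (two π bonds).
C1: sp2
C2: sp2
C3: sp ✓
C4: sp ✓
C5: sp3
C6: sp ✓
C7: sp ✓
C8: sp3
4 carbons are sp.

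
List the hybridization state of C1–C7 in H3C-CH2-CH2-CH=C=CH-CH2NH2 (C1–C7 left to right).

C1 carries 4 σ bonds, giving a steric number of 4, so it is sp3.
C2 has 4 σ bonds: steric number 4 → sp3.
C3 (4 σ bonds) has steric number 4: sp3.
C4: 3 σ bonds, plus one π bond — 3 electron domains, sp2.
C5 is sp: 2 σ bonds, plus two π bonds, 2 electron-density regions.
C6 (3 σ bonds, plus one π bond) has steric number 3: sp2.
C7 (4 σ bonds) has steric number 4: sp3.

C1 sp3, C2 sp3, C3 sp3, C4 sp2, C5 sp, C6 sp2, C7 sp3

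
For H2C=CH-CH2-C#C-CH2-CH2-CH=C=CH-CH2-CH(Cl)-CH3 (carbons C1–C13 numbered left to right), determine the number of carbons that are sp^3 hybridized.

C1: sp2
C2: sp2
C3: sp3 ✓
C4: sp
C5: sp
C6: sp3 ✓
C7: sp3 ✓
C8: sp2
C9: sp
C10: sp2
C11: sp3 ✓
C12: sp3 ✓
C13: sp3 ✓
C3, C6, C7, C11, C12, C13 → 6 sp3 carbons.

6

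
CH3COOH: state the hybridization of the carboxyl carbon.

The carboxyl carbon: 3 σ bonds, plus one π bond — 3 electron domains, sp2.

sp^2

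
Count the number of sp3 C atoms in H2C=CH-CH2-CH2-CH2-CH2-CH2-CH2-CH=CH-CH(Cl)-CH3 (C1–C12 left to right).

C1: sp2
C2: sp2
C3: sp3 ✓
C4: sp3 ✓
C5: sp3 ✓
C6: sp3 ✓
C7: sp3 ✓
C8: sp3 ✓
C9: sp2
C10: sp2
C11: sp3 ✓
C12: sp3 ✓
C3, C4, C5, C6, C7, C8, C11, C12 → 8 sp3 carbons.

8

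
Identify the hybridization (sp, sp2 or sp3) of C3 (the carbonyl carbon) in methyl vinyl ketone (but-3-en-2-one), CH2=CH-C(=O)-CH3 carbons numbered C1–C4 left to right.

sp^2

C3 (the carbonyl carbon) — 3 σ bonds, plus one π bond. Steric number 3, so sp2.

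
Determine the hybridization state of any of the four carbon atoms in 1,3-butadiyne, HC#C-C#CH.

sp

Every carbon is part of a C≡C triple bond: two σ regions → sp.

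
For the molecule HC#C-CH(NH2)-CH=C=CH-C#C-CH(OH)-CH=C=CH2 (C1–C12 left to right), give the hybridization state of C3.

sp^3

C3 — 4 σ bonds. Steric number 4, so sp3.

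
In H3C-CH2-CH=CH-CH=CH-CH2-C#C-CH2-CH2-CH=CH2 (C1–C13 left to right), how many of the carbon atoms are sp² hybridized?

C1: sp3
C2: sp3
C3: sp2 ✓
C4: sp2 ✓
C5: sp2 ✓
C6: sp2 ✓
C7: sp3
C8: sp
C9: sp
C10: sp3
C11: sp3
C12: sp2 ✓
C13: sp2 ✓
C3, C4, C5, C6, C12, C13 → 6 sp2 carbons.

6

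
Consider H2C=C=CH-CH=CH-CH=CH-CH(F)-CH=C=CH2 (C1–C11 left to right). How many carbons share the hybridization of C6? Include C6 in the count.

8

C6 is sp2 (one π bond).
C1: sp2 ✓
C2: sp
C3: sp2 ✓
C4: sp2 ✓
C5: sp2 ✓
C6: sp2 ✓
C7: sp2 ✓
C8: sp3
C9: sp2 ✓
C10: sp
C11: sp2 ✓
8 carbons are sp2.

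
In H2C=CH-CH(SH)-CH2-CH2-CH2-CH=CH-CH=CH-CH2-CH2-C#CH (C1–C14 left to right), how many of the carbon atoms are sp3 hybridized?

C1: sp2
C2: sp2
C3: sp3 ✓
C4: sp3 ✓
C5: sp3 ✓
C6: sp3 ✓
C7: sp2
C8: sp2
C9: sp2
C10: sp2
C11: sp3 ✓
C12: sp3 ✓
C13: sp
C14: sp
C3, C4, C5, C6, C11, C12 → 6 sp3 carbons.

6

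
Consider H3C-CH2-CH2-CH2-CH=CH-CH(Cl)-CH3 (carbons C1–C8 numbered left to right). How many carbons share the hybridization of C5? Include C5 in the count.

C5 is sp2 (one π bond).
C1: sp3
C2: sp3
C3: sp3
C4: sp3
C5: sp2 ✓
C6: sp2 ✓
C7: sp3
C8: sp3
2 carbons are sp2.

2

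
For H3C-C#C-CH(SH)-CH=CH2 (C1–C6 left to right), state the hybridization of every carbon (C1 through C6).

C1 is sp3: 4 σ bonds, 4 electron-density regions.
C2 — 2 σ bonds, plus two π bonds. Steric number 2, so sp.
C3 carries 2 σ bonds, plus two π bonds, giving a steric number of 2, so it is sp.
C4: 4 σ bonds — 4 electron domains, sp3.
C5 has 3 σ bonds, plus one π bond: steric number 3 → sp2.
C6: 3 σ bonds, plus one π bond — 3 electron domains, sp2.

C1 sp3, C2 sp, C3 sp, C4 sp3, C5 sp2, C6 sp2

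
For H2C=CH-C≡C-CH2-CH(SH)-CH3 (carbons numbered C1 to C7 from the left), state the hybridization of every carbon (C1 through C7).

C1 carries 3 σ bonds, plus one π bond, giving a steric number of 3, so it is sp2.
C2 (3 σ bonds, plus one π bond) has steric number 3: sp2.
C3 (2 σ bonds, plus two π bonds) has steric number 2: sp.
C4 is sp: 2 σ bonds, plus two π bonds, 2 electron-density regions.
C5: 4 σ bonds; 4 regions of electron density → sp3.
C6 is sp3: 4 σ bonds, 4 electron-density regions.
C7 — 4 σ bonds. Steric number 4, so sp3.

C1 sp2, C2 sp2, C3 sp, C4 sp, C5 sp3, C6 sp3, C7 sp3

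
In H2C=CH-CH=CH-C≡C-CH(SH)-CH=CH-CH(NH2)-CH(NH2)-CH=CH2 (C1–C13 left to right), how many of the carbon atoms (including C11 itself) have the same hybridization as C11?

C11 is sp3 (only σ bonds).
C1: sp2
C2: sp2
C3: sp2
C4: sp2
C5: sp
C6: sp
C7: sp3 ✓
C8: sp2
C9: sp2
C10: sp3 ✓
C11: sp3 ✓
C12: sp2
C13: sp2
3 carbons are sp3.

3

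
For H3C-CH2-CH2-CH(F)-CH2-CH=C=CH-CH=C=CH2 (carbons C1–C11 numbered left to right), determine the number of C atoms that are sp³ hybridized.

C1: sp3 ✓
C2: sp3 ✓
C3: sp3 ✓
C4: sp3 ✓
C5: sp3 ✓
C6: sp2
C7: sp
C8: sp2
C9: sp2
C10: sp
C11: sp2
C1, C2, C3, C4, C5 → 5 sp3 carbons.

5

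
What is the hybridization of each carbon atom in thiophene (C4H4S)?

Each carbon atom: 3 σ bonds, plus one π bond — 3 electron domains, sp2.

sp^2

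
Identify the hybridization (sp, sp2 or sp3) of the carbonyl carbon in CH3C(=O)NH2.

The carbonyl carbon: 3 σ bonds, plus one π bond; 3 regions of electron density → sp2.

sp^2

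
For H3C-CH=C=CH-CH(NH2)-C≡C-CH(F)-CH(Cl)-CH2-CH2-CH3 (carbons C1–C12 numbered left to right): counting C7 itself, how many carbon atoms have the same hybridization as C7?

C7 is sp (two π bonds).
C1: sp3
C2: sp2
C3: sp ✓
C4: sp2
C5: sp3
C6: sp ✓
C7: sp ✓
C8: sp3
C9: sp3
C10: sp3
C11: sp3
C12: sp3
3 carbons are sp.

3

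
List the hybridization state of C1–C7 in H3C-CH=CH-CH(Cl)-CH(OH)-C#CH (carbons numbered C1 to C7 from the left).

C1 sp3, C2 sp2, C3 sp2, C4 sp3, C5 sp3, C6 sp, C7 sp

C1 (4 σ bonds) has steric number 4: sp3.
C2 carries 3 σ bonds, plus one π bond, giving a steric number of 3, so it is sp2.
C3 carries 3 σ bonds, plus one π bond, giving a steric number of 3, so it is sp2.
C4 (4 σ bonds) has steric number 4: sp3.
C5 — 4 σ bonds. Steric number 4, so sp3.
C6 (2 σ bonds, plus two π bonds) has steric number 2: sp.
C7 is sp: 2 σ bonds, plus two π bonds, 2 electron-density regions.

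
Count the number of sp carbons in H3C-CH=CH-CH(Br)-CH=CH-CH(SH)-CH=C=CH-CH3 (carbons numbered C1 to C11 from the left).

1

C1: sp3
C2: sp2
C3: sp2
C4: sp3
C5: sp2
C6: sp2
C7: sp3
C8: sp2
C9: sp ✓
C10: sp2
C11: sp3
C9 → 1 sp carbon.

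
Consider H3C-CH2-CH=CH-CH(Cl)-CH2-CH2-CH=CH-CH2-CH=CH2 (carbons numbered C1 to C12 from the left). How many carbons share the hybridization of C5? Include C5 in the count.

C5 is sp3 (only σ bonds).
C1: sp3 ✓
C2: sp3 ✓
C3: sp2
C4: sp2
C5: sp3 ✓
C6: sp3 ✓
C7: sp3 ✓
C8: sp2
C9: sp2
C10: sp3 ✓
C11: sp2
C12: sp2
6 carbons are sp3.

6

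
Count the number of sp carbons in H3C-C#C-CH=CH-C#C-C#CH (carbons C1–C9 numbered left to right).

6

C1: sp3
C2: sp ✓
C3: sp ✓
C4: sp2
C5: sp2
C6: sp ✓
C7: sp ✓
C8: sp ✓
C9: sp ✓
C2, C3, C6, C7, C8, C9 → 6 sp carbons.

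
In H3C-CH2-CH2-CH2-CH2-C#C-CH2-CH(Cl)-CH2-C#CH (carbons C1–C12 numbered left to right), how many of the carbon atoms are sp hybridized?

C1: sp3
C2: sp3
C3: sp3
C4: sp3
C5: sp3
C6: sp ✓
C7: sp ✓
C8: sp3
C9: sp3
C10: sp3
C11: sp ✓
C12: sp ✓
C6, C7, C11, C12 → 4 sp carbons.

4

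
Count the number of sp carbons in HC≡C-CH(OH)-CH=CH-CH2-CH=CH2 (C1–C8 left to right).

C1: sp ✓
C2: sp ✓
C3: sp3
C4: sp2
C5: sp2
C6: sp3
C7: sp2
C8: sp2
C1, C2 → 2 sp carbons.

2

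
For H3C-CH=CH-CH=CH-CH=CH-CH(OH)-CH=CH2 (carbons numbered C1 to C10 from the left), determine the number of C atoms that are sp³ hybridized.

C1: sp3 ✓
C2: sp2
C3: sp2
C4: sp2
C5: sp2
C6: sp2
C7: sp2
C8: sp3 ✓
C9: sp2
C10: sp2
C1, C8 → 2 sp3 carbons.

2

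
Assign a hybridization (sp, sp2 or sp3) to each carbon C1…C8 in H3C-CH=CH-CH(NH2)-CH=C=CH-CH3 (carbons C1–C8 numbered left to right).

C1 sp3, C2 sp2, C3 sp2, C4 sp3, C5 sp2, C6 sp, C7 sp2, C8 sp3

C1 is sp3: 4 σ bonds, 4 electron-density regions.
C2: 3 σ bonds, plus one π bond; 3 regions of electron density → sp2.
C3 has 3 σ bonds, plus one π bond: steric number 3 → sp2.
C4: 4 σ bonds; 4 regions of electron density → sp3.
C5 carries 3 σ bonds, plus one π bond, giving a steric number of 3, so it is sp2.
C6 is sp: 2 σ bonds, plus two π bonds, 2 electron-density regions.
C7 carries 3 σ bonds, plus one π bond, giving a steric number of 3, so it is sp2.
C8: 4 σ bonds; 4 regions of electron density → sp3.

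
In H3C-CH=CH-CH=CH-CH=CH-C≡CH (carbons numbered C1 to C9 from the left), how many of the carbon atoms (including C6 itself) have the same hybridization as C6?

C6 is sp2 (one π bond).
C1: sp3
C2: sp2 ✓
C3: sp2 ✓
C4: sp2 ✓
C5: sp2 ✓
C6: sp2 ✓
C7: sp2 ✓
C8: sp
C9: sp
6 carbons are sp2.

6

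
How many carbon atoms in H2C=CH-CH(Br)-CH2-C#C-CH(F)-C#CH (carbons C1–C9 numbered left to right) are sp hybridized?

4

C1: sp2
C2: sp2
C3: sp3
C4: sp3
C5: sp ✓
C6: sp ✓
C7: sp3
C8: sp ✓
C9: sp ✓
C5, C6, C8, C9 → 4 sp carbons.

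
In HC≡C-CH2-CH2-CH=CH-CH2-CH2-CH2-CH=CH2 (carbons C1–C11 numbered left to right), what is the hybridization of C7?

sp^3

C7: 4 σ bonds — 4 electron domains, sp3.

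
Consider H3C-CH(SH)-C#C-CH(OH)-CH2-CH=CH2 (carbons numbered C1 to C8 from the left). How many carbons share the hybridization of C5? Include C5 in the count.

4

C5 is sp3 (only σ bonds).
C1: sp3 ✓
C2: sp3 ✓
C3: sp
C4: sp
C5: sp3 ✓
C6: sp3 ✓
C7: sp2
C8: sp2
4 carbons are sp3.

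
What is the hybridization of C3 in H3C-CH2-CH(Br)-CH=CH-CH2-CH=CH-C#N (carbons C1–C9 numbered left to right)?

C3: 4 σ bonds — 4 electron domains, sp3.

sp^3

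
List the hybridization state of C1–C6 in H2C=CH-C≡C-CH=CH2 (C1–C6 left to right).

C1 sp2, C2 sp2, C3 sp, C4 sp, C5 sp2, C6 sp2

C1: 3 σ bonds, plus one π bond — 3 electron domains, sp2.
C2 is sp2: 3 σ bonds, plus one π bond, 3 electron-density regions.
C3 is sp: 2 σ bonds, plus two π bonds, 2 electron-density regions.
C4 is sp: 2 σ bonds, plus two π bonds, 2 electron-density regions.
C5: 3 σ bonds, plus one π bond — 3 electron domains, sp2.
C6 is sp2: 3 σ bonds, plus one π bond, 3 electron-density regions.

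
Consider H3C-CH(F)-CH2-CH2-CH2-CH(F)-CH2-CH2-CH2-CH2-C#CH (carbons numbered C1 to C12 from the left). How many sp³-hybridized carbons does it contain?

C1: sp3 ✓
C2: sp3 ✓
C3: sp3 ✓
C4: sp3 ✓
C5: sp3 ✓
C6: sp3 ✓
C7: sp3 ✓
C8: sp3 ✓
C9: sp3 ✓
C10: sp3 ✓
C11: sp
C12: sp
C1, C2, C3, C4, C5, C6, C7, C8, C9, C10 → 10 sp3 carbons.

10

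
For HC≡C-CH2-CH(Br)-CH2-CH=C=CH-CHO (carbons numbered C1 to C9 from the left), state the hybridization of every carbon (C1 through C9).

C1 sp, C2 sp, C3 sp3, C4 sp3, C5 sp3, C6 sp2, C7 sp, C8 sp2, C9 sp2

C1 — 2 σ bonds, plus two π bonds. Steric number 2, so sp.
C2: 2 σ bonds, plus two π bonds; 2 regions of electron density → sp.
C3 — 4 σ bonds. Steric number 4, so sp3.
C4 has 4 σ bonds: steric number 4 → sp3.
C5: 4 σ bonds; 4 regions of electron density → sp3.
C6: 3 σ bonds, plus one π bond — 3 electron domains, sp2.
C7 carries 2 σ bonds, plus two π bonds, giving a steric number of 2, so it is sp.
C8 has 3 σ bonds, plus one π bond: steric number 3 → sp2.
C9: 3 σ bonds, plus one π bond; 3 regions of electron density → sp2.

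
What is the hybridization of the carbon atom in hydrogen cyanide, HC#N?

sp

The carbon atom: 2 σ bonds, plus two π bonds; 2 regions of electron density → sp.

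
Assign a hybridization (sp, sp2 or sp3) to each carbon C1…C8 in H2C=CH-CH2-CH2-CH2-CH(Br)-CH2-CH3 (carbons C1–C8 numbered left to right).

C1 sp2, C2 sp2, C3 sp3, C4 sp3, C5 sp3, C6 sp3, C7 sp3, C8 sp3

C1: 3 σ bonds, plus one π bond; 3 regions of electron density → sp2.
C2 carries 3 σ bonds, plus one π bond, giving a steric number of 3, so it is sp2.
C3: 4 σ bonds — 4 electron domains, sp3.
C4 is sp3: 4 σ bonds, 4 electron-density regions.
C5: 4 σ bonds — 4 electron domains, sp3.
C6: 4 σ bonds; 4 regions of electron density → sp3.
C7 carries 4 σ bonds, giving a steric number of 4, so it is sp3.
C8 has 4 σ bonds: steric number 4 → sp3.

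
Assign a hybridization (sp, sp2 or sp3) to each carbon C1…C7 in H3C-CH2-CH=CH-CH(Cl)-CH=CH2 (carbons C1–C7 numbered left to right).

C1: 4 σ bonds; 4 regions of electron density → sp3.
C2 — 4 σ bonds. Steric number 4, so sp3.
C3 has 3 σ bonds, plus one π bond: steric number 3 → sp2.
C4 carries 3 σ bonds, plus one π bond, giving a steric number of 3, so it is sp2.
C5 — 4 σ bonds. Steric number 4, so sp3.
C6 carries 3 σ bonds, plus one π bond, giving a steric number of 3, so it is sp2.
C7: 3 σ bonds, plus one π bond — 3 electron domains, sp2.

C1 sp3, C2 sp3, C3 sp2, C4 sp2, C5 sp3, C6 sp2, C7 sp2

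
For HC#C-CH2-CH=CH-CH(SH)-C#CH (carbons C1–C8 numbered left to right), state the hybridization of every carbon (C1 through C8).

C1 sp, C2 sp, C3 sp3, C4 sp2, C5 sp2, C6 sp3, C7 sp, C8 sp

C1 — 2 σ bonds, plus two π bonds. Steric number 2, so sp.
C2 (2 σ bonds, plus two π bonds) has steric number 2: sp.
C3: 4 σ bonds; 4 regions of electron density → sp3.
C4 has 3 σ bonds, plus one π bond: steric number 3 → sp2.
C5 (3 σ bonds, plus one π bond) has steric number 3: sp2.
C6 is sp3: 4 σ bonds, 4 electron-density regions.
C7 is sp: 2 σ bonds, plus two π bonds, 2 electron-density regions.
C8 — 2 σ bonds, plus two π bonds. Steric number 2, so sp.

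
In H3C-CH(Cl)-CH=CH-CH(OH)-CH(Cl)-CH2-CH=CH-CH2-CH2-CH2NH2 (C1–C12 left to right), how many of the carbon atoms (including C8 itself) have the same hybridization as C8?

4

C8 is sp2 (one π bond).
C1: sp3
C2: sp3
C3: sp2 ✓
C4: sp2 ✓
C5: sp3
C6: sp3
C7: sp3
C8: sp2 ✓
C9: sp2 ✓
C10: sp3
C11: sp3
C12: sp3
4 carbons are sp2.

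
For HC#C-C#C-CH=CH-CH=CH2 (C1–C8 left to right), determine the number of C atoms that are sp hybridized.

C1: sp ✓
C2: sp ✓
C3: sp ✓
C4: sp ✓
C5: sp2
C6: sp2
C7: sp2
C8: sp2
C1, C2, C3, C4 → 4 sp carbons.

4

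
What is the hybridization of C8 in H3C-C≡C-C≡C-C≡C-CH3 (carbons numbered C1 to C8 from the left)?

sp3

C8: 4 σ bonds; 4 regions of electron density → sp3.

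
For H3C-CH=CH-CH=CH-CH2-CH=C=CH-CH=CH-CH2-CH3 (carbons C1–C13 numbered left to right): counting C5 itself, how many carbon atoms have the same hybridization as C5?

C5 is sp2 (one π bond).
C1: sp3
C2: sp2 ✓
C3: sp2 ✓
C4: sp2 ✓
C5: sp2 ✓
C6: sp3
C7: sp2 ✓
C8: sp
C9: sp2 ✓
C10: sp2 ✓
C11: sp2 ✓
C12: sp3
C13: sp3
8 carbons are sp2.

8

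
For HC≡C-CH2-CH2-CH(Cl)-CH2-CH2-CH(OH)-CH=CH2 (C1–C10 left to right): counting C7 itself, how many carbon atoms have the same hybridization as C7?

6

C7 is sp3 (only σ bonds).
C1: sp
C2: sp
C3: sp3 ✓
C4: sp3 ✓
C5: sp3 ✓
C6: sp3 ✓
C7: sp3 ✓
C8: sp3 ✓
C9: sp2
C10: sp2
6 carbons are sp3.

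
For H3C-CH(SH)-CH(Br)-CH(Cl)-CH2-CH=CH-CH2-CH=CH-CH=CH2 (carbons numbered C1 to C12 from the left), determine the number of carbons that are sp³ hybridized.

6

C1: sp3 ✓
C2: sp3 ✓
C3: sp3 ✓
C4: sp3 ✓
C5: sp3 ✓
C6: sp2
C7: sp2
C8: sp3 ✓
C9: sp2
C10: sp2
C11: sp2
C12: sp2
C1, C2, C3, C4, C5, C8 → 6 sp3 carbons.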